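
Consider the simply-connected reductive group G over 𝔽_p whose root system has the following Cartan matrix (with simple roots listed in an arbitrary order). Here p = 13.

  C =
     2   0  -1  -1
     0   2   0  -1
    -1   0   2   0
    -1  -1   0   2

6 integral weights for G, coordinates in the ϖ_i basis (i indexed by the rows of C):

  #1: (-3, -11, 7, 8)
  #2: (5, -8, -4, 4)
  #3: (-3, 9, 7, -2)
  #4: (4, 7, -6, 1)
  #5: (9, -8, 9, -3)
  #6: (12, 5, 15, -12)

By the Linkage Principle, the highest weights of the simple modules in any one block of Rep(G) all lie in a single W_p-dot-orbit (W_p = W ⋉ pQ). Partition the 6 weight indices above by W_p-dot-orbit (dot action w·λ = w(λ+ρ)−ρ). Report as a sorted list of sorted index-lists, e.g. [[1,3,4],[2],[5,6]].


Dynkin diagram of C (from the 6 off-diagonal −1 entries): A_4.

Folding the 6 weights λ_j+ρ into Ā_13 (reps in the given 4-coord order):

    λ_1+ρ ↦ (1, 5, 3, 2)
    λ_2+ρ ↦ (1, 5, 3, 2)
    λ_3+ρ ↦ (1, 5, 3, 2)
    λ_4+ρ ↦ (0, 6, 3, 2)
    λ_5+ρ ↦ (1, 5, 3, 2)
    λ_6+ρ ↦ (0, 6, 3, 2)

These 6 weights hit 2 W_13-dot-orbits; sizes (4, 2):

[[1, 2, 3, 5], [4, 6]]


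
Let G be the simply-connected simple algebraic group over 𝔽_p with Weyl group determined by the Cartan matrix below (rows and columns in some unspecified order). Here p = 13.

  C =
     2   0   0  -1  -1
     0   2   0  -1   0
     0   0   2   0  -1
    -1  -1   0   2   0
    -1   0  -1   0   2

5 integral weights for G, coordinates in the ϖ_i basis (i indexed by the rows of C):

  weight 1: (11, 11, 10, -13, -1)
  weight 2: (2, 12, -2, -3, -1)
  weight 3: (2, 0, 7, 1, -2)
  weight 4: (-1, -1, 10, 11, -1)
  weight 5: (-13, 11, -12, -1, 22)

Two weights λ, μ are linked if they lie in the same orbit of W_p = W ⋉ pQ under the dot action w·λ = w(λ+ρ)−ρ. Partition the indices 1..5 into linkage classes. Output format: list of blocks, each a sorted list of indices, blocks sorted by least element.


A_5 Cartan matrix, 5 simple roots permuted; ρ=(1,1,1,1,1).

Each λ_j+ρ reduced to Ā_13; 5-tuples below use C's row order:

  λ_1+ρ ↦ (0, 10, 1, 2, 0);  λ_2+ρ ↦ (0, 10, 1, 2, 0);  λ_3+ρ ↦ (2, 1, 7, 2, 1);  λ_4+ρ ↦ (0, 10, 1, 2, 0);  λ_5+ρ ↦ (0, 10, 1, 2, 0)

The 5 indices split into 2 linkage classes (same alcove rep ⇔ same W_13-dot-orbit):

[[1, 2, 4, 5], [3]]


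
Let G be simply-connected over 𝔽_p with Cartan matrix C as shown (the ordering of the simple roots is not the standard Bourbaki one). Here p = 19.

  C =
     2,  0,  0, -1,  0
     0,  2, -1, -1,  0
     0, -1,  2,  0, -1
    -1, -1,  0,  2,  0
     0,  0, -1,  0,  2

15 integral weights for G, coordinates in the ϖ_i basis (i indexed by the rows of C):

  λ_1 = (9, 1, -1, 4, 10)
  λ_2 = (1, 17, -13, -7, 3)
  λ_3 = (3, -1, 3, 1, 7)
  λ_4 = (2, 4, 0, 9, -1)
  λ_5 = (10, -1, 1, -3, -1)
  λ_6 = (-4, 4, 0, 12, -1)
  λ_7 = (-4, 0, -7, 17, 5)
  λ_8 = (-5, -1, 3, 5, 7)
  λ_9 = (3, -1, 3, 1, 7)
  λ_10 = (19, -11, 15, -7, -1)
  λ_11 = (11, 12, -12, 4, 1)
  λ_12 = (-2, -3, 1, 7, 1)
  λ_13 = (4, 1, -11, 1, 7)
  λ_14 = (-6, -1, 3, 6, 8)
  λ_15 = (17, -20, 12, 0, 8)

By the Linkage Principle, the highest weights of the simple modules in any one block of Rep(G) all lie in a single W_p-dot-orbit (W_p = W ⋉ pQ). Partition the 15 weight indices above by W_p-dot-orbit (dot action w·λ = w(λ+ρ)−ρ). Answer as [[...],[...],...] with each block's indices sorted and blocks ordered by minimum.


C ↔ A_5 under row/col permutation; |W(A_5)| = 720.

Each λ_j+ρ reduced to Ā_19; 5-tuples below use C's row order:

  1: (1, 2, 0, 5, 2) · 2: (4, 0, 4, 2, 8) · 3: (4, 0, 4, 2, 8) · 4: (3, 5, 1, 10, 0) · 5: (9, 2, 0, 0, 0) · 6: (3, 5, 1, 10, 0) · 7: (3, 5, 1, 10, 0) · 8: (4, 0, 4, 2, 8) · 9: (4, 0, 4, 2, 8) · 10: (3, 5, 1, 10, 0) · 11: (1, 2, 0, 5, 2) · 12: (1, 2, 0, 5, 2) · 13: (1, 2, 0, 5, 2) · 14: (4, 0, 4, 2, 8) · 15: (3, 5, 1, 10, 0)

Partition of {1..15} into 4 W_19-dot-orbits:

[[1, 11, 12, 13], [2, 3, 8, 9, 14], [4, 6, 7, 10, 15], [5]]


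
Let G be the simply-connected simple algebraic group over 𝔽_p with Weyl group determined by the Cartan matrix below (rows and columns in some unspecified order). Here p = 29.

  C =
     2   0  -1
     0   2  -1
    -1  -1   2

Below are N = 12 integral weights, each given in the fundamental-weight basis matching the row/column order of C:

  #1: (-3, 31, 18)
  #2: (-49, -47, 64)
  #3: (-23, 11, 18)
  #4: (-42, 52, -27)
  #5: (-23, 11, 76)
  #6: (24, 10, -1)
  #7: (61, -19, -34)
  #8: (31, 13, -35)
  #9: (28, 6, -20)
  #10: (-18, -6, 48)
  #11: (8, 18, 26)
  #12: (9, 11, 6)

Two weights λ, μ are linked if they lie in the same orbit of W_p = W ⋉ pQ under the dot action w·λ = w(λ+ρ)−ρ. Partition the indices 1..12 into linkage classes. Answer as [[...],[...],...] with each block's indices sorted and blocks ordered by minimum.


Dynkin diagram of C (from the 4 off-diagonal −1 entries): A_3.

λ_j+ρ reflected into Ā_29 (⟨·,θ^∨⟩≤29); 3-tuples as given:

  1: (17, 7, 3);  2: (10, 12, 7);  3: (17, 7, 3);  4: (3, 15, 9);  5: (17, 7, 3);  6: (18, 4, 0);  7: (18, 4, 0);  8: (3, 15, 9);  9: (10, 12, 7);  10: (3, 15, 9);  11: (17, 7, 3);  12: (10, 12, 7)

Grouping the 12 weights by Ā_29-representative: 4 linkage classes.

[[1, 3, 5, 11], [2, 9, 12], [4, 8, 10], [6, 7]]


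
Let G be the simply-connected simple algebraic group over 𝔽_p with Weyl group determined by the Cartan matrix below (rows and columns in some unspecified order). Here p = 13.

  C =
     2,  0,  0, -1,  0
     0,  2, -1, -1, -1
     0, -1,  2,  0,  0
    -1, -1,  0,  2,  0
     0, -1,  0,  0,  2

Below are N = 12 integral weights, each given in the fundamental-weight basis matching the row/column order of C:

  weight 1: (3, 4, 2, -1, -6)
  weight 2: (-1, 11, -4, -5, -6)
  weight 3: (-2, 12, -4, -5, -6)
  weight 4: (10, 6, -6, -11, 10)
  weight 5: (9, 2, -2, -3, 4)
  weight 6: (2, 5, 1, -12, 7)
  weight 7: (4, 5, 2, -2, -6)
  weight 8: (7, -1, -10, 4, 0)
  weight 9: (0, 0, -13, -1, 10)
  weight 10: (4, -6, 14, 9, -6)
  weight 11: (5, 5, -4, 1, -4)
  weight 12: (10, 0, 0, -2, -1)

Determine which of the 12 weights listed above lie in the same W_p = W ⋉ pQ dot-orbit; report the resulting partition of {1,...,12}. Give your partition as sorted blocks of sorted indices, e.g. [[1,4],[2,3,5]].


Type D_5, rank 5, |W|=1920; reorder rows/cols to standard.

W_13-reps of the 12 weights in Ā_13 (same 5-coord order as C):

    [1] (4, 0, 3, 0, 5)
    [2] (4, 0, 3, 0, 5)
    [3] (4, 0, 3, 0, 5)
    [4] (5, 1, 2, 0, 2)
    [5] (5, 1, 2, 0, 2)
    [6] (5, 1, 2, 0, 2)
    [7] (4, 0, 3, 0, 5)
    [8] (4, 0, 3, 0, 5)
    [9] (10, 0, 1, 1, 0)
    [10] (5, 1, 2, 0, 2)
    [11] (5, 1, 2, 0, 2)
    [12] (10, 0, 1, 1, 0)

Partition of {1..12} into 3 W_13-dot-orbits:

[[1, 2, 3, 7, 8], [4, 5, 6, 10, 11], [9, 12]]


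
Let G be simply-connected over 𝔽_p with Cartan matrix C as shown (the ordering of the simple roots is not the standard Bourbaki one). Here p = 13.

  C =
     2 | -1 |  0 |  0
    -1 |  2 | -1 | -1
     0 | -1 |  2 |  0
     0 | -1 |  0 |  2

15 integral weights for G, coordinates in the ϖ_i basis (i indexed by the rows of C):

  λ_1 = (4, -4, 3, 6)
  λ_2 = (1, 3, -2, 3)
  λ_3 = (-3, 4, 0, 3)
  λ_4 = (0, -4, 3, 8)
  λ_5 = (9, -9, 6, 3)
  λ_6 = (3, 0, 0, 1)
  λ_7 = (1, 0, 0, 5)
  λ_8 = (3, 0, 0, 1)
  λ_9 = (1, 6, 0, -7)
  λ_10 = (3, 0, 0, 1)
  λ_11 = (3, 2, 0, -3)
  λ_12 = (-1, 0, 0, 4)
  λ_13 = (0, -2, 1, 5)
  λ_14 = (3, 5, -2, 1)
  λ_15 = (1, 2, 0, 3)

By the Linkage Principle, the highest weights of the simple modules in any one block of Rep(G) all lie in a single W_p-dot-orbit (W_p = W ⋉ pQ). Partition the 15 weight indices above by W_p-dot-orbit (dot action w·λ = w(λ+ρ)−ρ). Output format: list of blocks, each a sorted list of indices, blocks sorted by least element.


Dynkin diagram of C (from the 6 off-diagonal −1 entries): D_4.

Folding the 15 weights λ_j+ρ into Ā_13 (reps in the given 4-coord order):

  1: (2, 3, 1, 4);  2: (2, 3, 1, 4);  3: (2, 3, 1, 4);  4: (2, 1, 1, 6);  5: (2, 3, 1, 4);  6: (4, 1, 1, 2);  7: (2, 1, 1, 6);  8: (4, 1, 1, 2);  9: (2, 1, 1, 6);  10: (4, 1, 1, 2);  11: (4, 1, 1, 2);  12: (0, 1, 1, 5);  13: (0, 1, 1, 5);  14: (4, 1, 1, 2);  15: (2, 3, 1, 4)

4 distinct reps among the 15 weights ⇒ 4 W_13-linkage classes:

[[1, 2, 3, 5, 15], [4, 7, 9], [6, 8, 10, 11, 14], [12, 13]]


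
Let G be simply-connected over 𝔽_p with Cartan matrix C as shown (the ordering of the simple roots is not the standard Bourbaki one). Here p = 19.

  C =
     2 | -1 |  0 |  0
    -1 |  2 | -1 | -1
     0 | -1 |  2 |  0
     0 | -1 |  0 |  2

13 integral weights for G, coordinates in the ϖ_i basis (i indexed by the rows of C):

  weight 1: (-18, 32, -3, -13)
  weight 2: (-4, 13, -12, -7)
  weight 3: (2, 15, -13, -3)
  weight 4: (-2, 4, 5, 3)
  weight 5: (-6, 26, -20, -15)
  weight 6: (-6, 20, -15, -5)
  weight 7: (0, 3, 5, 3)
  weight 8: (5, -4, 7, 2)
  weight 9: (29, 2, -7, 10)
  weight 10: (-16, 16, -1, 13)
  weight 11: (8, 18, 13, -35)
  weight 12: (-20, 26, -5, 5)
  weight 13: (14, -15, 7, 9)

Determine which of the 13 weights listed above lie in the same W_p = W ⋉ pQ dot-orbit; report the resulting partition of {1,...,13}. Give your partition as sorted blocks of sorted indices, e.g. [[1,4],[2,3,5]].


Cartan matrix: type D_4 (|W|=192); un-permuting the 4 rows.

Alcove-folded reps (p=19, 13 weights, presented ϖ-order):

  [1] (3, 0, 12, 2) · [2] (3, 3, 5, 0) · [3] (3, 0, 12, 2) · [4] (1, 4, 6, 4) · [5] (3, 3, 5, 0) · [6] (3, 0, 12, 2) · [7] (1, 4, 6, 4) · [8] (3, 3, 5, 0) · [9] (3, 3, 5, 0) · [10] (3, 0, 12, 2) · [11] (1, 4, 6, 4) · [12] (1, 4, 6, 4) · [13] (1, 4, 6, 4)

Partition of {1..13} into 3 W_19-dot-orbits:

[[1, 3, 6, 10], [2, 5, 8, 9], [4, 7, 11, 12, 13]]


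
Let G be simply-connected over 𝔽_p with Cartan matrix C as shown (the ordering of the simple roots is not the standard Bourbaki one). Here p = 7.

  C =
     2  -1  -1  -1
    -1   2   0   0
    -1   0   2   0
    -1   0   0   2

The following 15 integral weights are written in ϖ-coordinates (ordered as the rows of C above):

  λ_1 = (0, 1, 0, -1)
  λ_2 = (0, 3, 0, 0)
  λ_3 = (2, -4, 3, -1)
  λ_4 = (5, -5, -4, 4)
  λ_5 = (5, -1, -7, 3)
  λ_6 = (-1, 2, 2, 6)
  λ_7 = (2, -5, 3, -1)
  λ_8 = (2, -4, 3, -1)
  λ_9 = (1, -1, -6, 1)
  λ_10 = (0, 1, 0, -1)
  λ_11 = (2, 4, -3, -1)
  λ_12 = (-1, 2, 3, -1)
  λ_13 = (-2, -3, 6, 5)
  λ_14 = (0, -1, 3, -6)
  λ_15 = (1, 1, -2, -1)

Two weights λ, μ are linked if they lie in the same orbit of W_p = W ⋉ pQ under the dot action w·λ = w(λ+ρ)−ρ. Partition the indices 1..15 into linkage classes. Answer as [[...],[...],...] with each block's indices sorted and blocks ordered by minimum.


Root system D_4: the 4×4 matrix C matches after relabeling.

W_7-reps of the 15 weights in Ā_7 (same 4-coord order as C):

  λ_1+ρ ↦ (1, 2, 1, 0) · λ_2+ρ ↦ (0, 4, 1, 1) · λ_3+ρ ↦ (0, 3, 4, 0) · λ_4+ρ ↦ (2, 0, 1, 1) · λ_5+ρ ↦ (0, 3, 3, 1) · λ_6+ρ ↦ (0, 3, 3, 1) · λ_7+ρ ↦ (0, 3, 3, 1) · λ_8+ρ ↦ (0, 3, 4, 0) · λ_9+ρ ↦ (1, 2, 1, 0) · λ_10+ρ ↦ (1, 2, 1, 0) · λ_11+ρ ↦ (0, 4, 1, 1) · λ_12+ρ ↦ (0, 3, 4, 0) · λ_13+ρ ↦ (1, 2, 1, 0) · λ_14+ρ ↦ (0, 4, 0, 1) · λ_15+ρ ↦ (1, 2, 1, 0)

These 15 weights hit 6 W_7-dot-orbits; sizes (5, 2, 3, 1, 3, 1):

[[1, 9, 10, 13, 15], [2, 11], [3, 8, 12], [4], [5, 6, 7], [14]]


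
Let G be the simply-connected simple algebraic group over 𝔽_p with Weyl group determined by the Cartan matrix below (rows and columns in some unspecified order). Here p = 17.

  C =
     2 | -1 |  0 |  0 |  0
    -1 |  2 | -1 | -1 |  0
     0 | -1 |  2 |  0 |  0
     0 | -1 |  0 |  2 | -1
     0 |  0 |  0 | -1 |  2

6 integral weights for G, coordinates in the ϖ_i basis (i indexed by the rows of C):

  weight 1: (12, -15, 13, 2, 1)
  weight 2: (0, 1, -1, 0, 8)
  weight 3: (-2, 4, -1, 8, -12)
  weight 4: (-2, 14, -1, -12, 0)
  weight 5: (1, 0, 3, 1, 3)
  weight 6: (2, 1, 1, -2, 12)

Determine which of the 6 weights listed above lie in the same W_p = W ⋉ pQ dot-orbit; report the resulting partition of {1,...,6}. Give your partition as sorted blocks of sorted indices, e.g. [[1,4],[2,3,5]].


Dynkin diagram of C (from the 8 off-diagonal −1 entries): D_5.

Alcove-folded reps (p=17, 6 weights, presented ϖ-order):

  λ_1+ρ ↦ (1, 2, 0, 1, 9) · λ_2+ρ ↦ (1, 2, 0, 1, 9) · λ_3+ρ ↦ (1, 2, 0, 1, 9) · λ_4+ρ ↦ (1, 2, 0, 1, 9) · λ_5+ρ ↦ (2, 1, 4, 2, 4) · λ_6+ρ ↦ (1, 2, 0, 1, 9)

Linkage partition of the 6 weights (2 classes, p=17):

[[1, 2, 3, 4, 6], [5]]


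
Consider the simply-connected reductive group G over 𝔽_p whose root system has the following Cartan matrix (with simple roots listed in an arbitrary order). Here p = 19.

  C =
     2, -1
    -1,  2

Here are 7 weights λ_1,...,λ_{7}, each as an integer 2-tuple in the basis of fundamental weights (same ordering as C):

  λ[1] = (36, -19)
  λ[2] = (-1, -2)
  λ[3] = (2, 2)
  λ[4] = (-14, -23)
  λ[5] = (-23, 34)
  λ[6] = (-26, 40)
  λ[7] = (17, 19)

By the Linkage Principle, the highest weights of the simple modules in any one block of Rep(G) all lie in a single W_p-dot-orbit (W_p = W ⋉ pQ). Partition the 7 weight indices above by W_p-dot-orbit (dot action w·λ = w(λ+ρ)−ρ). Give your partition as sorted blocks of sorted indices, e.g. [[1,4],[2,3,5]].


C ↔ A_2 under row/col permutation; |W(A_2)| = 6.

Each λ_j+ρ reduced to Ā_19; 2-tuples below use C's row order:

  1: (1, 0)
  2: (1, 0)
  3: (3, 3)
  4: (3, 3)
  5: (3, 3)
  6: (3, 3)
  7: (1, 0)

Linkage partition of the 7 weights (2 classes, p=19):

[[1, 2, 7], [3, 4, 5, 6]]


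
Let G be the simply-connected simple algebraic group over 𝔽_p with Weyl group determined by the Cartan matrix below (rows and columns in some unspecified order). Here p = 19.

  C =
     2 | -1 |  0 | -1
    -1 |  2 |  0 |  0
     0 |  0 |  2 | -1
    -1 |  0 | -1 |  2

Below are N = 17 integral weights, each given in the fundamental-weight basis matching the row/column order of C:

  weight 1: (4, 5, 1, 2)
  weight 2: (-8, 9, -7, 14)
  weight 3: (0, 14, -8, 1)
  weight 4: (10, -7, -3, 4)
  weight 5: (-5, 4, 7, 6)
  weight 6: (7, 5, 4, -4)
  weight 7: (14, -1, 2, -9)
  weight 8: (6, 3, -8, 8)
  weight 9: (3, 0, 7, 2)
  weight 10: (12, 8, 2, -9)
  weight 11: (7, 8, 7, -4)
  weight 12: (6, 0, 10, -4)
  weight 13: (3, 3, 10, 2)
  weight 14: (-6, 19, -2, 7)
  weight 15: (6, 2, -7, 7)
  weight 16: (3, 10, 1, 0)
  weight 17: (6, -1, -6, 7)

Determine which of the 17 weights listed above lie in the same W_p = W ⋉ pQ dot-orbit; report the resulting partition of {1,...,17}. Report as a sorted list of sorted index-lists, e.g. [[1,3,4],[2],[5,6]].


Type A_4, rank 4, |W|=120; reorder rows/cols to standard.

Folding the 17 weights λ_j+ρ into Ā_19 (reps in the given 4-coord order):

  1: (5, 6, 2, 3) · 2: (7, 3, 6, 2) · 3: (4, 11, 2, 1) · 4: (5, 6, 2, 3) · 5: (4, 1, 8, 3) · 6: (5, 6, 2, 3) · 7: (7, 0, 5, 3) · 8: (7, 3, 6, 2) · 9: (4, 1, 8, 3) · 10: (5, 6, 2, 3) · 11: (5, 6, 2, 3) · 12: (4, 1, 8, 3) · 13: (4, 1, 8, 3) · 14: (4, 11, 2, 1) · 15: (7, 3, 6, 2) · 16: (4, 11, 2, 1) · 17: (7, 0, 5, 3)

These 17 weights hit 5 W_19-dot-orbits; sizes (5, 3, 3, 4, 2):

[[1, 4, 6, 10, 11], [2, 8, 15], [3, 14, 16], [5, 9, 12, 13], [7, 17]]


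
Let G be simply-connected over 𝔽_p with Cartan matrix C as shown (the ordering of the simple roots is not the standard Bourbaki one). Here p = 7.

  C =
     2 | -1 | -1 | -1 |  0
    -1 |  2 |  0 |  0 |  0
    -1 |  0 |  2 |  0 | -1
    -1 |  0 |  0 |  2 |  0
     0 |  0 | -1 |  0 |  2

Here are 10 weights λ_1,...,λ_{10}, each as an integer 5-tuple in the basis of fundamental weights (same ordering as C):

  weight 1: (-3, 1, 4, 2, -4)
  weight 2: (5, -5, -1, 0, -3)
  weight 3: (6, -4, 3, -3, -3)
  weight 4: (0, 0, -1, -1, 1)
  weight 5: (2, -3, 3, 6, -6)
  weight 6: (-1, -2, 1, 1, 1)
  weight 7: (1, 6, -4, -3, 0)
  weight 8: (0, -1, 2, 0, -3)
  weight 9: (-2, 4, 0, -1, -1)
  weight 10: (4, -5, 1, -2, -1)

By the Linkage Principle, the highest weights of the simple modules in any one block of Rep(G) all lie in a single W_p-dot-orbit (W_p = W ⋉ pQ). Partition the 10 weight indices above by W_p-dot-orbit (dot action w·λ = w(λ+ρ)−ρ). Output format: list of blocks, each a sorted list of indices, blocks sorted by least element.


C ↔ D_5 under row/col permutation; |W(D_5)| = 1920.

λ_j+ρ reflected into Ā_7 (⟨·,θ^∨⟩≤7); 5-tuples as given:

  λ_1+ρ ↦ (1, 0, 1, 1, 2)
  λ_2+ρ ↦ (0, 4, 0, 1, 0)
  λ_3+ρ ↦ (1, 0, 1, 1, 2)
  λ_4+ρ ↦ (1, 1, 0, 0, 2)
  λ_5+ρ ↦ (0, 4, 0, 1, 0)
  λ_6+ρ ↦ (1, 0, 1, 1, 2)
  λ_7+ρ ↦ (0, 4, 0, 1, 0)
  λ_8+ρ ↦ (1, 0, 1, 1, 2)
  λ_9+ρ ↦ (0, 4, 0, 1, 0)
  λ_10+ρ ↦ (0, 4, 0, 1, 0)

3 distinct reps among the 10 weights ⇒ 3 W_7-linkage classes:

[[1, 3, 6, 8], [2, 5, 7, 9, 10], [4]]


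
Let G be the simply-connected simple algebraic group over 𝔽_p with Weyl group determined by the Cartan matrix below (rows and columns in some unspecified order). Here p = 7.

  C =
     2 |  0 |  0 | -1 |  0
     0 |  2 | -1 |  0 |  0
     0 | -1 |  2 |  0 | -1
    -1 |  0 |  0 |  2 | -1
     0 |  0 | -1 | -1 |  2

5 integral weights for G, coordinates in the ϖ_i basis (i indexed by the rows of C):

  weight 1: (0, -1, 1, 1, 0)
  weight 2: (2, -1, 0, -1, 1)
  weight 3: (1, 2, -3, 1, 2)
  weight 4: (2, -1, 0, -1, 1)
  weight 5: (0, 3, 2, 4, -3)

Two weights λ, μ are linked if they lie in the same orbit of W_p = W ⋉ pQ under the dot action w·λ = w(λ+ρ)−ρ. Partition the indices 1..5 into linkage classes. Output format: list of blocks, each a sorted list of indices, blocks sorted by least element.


Root system A_5: the 5×5 matrix C matches after relabeling.

W_7-reps of the 5 weights in Ā_7 (same 5-coord order as C):

  1: (1, 0, 2, 2, 1);  2: (3, 0, 1, 0, 2);  3: (1, 0, 2, 2, 1);  4: (3, 0, 1, 0, 2);  5: (3, 0, 1, 0, 2)

2 distinct reps among the 5 weights ⇒ 2 W_7-linkage classes:

[[1, 3], [2, 4, 5]]


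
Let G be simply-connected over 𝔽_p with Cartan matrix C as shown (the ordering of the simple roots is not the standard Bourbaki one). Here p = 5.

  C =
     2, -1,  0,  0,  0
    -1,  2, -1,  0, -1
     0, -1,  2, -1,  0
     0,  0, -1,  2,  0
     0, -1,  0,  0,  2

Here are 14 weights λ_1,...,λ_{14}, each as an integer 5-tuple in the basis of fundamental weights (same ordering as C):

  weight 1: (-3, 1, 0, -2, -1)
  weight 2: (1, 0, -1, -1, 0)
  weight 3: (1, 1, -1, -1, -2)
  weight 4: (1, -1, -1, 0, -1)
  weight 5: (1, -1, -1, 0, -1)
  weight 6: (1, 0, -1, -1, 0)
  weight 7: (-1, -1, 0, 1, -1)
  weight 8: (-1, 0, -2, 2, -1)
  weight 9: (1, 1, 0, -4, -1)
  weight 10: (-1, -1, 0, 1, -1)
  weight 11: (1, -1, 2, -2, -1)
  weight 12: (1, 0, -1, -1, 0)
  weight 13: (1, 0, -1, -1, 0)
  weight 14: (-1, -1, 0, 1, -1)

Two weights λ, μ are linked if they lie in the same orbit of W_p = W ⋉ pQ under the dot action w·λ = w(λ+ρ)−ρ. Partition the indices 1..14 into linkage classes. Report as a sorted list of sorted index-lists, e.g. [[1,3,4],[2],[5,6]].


C ↔ D_5 under row/col permutation; |W(D_5)| = 1920.

Alcove-folded reps (p=5, 14 weights, presented ϖ-order):

  λ_1+ρ ↦ (2, 0, 0, 1, 0);  λ_2+ρ ↦ (2, 1, 0, 0, 1);  λ_3+ρ ↦ (2, 1, 0, 0, 1);  λ_4+ρ ↦ (2, 0, 0, 1, 0);  λ_5+ρ ↦ (2, 0, 0, 1, 0);  λ_6+ρ ↦ (2, 1, 0, 0, 1);  λ_7+ρ ↦ (0, 0, 1, 2, 0);  λ_8+ρ ↦ (0, 0, 1, 2, 0);  λ_9+ρ ↦ (2, 0, 0, 1, 0);  λ_10+ρ ↦ (0, 0, 1, 2, 0);  λ_11+ρ ↦ (2, 0, 0, 1, 0);  λ_12+ρ ↦ (2, 1, 0, 0, 1);  λ_13+ρ ↦ (2, 1, 0, 0, 1);  λ_14+ρ ↦ (0, 0, 1, 2, 0)

The 14 indices split into 3 linkage classes (same alcove rep ⇔ same W_5-dot-orbit):

[[1, 4, 5, 9, 11], [2, 3, 6, 12, 13], [7, 8, 10, 14]]


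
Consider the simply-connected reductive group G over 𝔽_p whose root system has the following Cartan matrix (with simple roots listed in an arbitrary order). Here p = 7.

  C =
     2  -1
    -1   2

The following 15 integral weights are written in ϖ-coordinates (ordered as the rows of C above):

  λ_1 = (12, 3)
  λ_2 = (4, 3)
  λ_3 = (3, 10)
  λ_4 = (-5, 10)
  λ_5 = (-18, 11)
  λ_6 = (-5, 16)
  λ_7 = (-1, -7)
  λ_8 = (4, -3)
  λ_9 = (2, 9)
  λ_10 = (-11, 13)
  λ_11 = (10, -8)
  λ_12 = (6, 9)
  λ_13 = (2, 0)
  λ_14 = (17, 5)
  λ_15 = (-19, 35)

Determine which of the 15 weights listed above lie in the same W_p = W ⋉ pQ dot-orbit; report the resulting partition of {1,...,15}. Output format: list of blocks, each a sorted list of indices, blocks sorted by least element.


Root system A_2: the 2×2 matrix C matches after relabeling.

W_7-reps of the 15 weights in Ā_7 (same 2-coord order as C):

    λ_1+ρ ↦ (3, 3)
    λ_2+ρ ↦ (3, 2)
    λ_3+ρ ↦ (3, 1)
    λ_4+ρ ↦ (0, 3)
    λ_5+ρ ↦ (3, 2)
    λ_6+ρ ↦ (3, 3)
    λ_7+ρ ↦ (6, 0)
    λ_8+ρ ↦ (3, 2)
    λ_9+ρ ↦ (3, 1)
    λ_10+ρ ↦ (0, 3)
    λ_11+ρ ↦ (0, 3)
    λ_12+ρ ↦ (0, 3)
    λ_13+ρ ↦ (3, 1)
    λ_14+ρ ↦ (3, 3)
    λ_15+ρ ↦ (3, 3)

Grouping the 15 weights by Ā_7-representative: 5 linkage classes.

[[1, 6, 14, 15], [2, 5, 8], [3, 9, 13], [4, 10, 11, 12], [7]]


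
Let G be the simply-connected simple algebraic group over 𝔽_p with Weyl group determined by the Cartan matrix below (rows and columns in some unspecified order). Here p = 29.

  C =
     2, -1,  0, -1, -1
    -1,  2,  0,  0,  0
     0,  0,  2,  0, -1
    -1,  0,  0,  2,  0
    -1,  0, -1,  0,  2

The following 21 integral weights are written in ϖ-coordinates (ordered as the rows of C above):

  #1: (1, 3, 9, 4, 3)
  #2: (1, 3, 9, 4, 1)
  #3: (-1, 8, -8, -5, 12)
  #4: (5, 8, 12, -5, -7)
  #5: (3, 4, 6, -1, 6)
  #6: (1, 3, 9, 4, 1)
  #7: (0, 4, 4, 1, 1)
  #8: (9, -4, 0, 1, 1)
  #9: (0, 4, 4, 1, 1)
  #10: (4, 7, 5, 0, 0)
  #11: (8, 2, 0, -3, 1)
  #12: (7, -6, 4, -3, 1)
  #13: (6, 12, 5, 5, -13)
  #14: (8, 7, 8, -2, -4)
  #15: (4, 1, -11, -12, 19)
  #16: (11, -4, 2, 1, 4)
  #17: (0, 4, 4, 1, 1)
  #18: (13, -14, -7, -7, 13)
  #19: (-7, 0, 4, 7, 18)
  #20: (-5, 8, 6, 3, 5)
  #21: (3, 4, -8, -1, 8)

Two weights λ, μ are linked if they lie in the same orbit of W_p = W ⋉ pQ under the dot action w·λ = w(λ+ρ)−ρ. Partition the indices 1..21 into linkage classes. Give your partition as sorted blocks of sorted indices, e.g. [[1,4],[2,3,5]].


C ↔ D_5 under row/col permutation; |W(D_5)| = 1920.

Ā_29 reps of the 21 weights (D_5, coords as presented):

    1: (2, 4, 10, 5, 2)
    2: (2, 4, 10, 5, 2)
    3: (4, 5, 7, 0, 2)
    4: (4, 5, 7, 0, 2)
    5: (4, 5, 7, 0, 2)
    6: (2, 4, 10, 5, 2)
    7: (1, 5, 5, 2, 2)
    8: (7, 3, 1, 2, 2)
    9: (1, 5, 5, 2, 2)
    10: (5, 8, 6, 1, 1)
    11: (7, 3, 1, 2, 2)
    12: (1, 5, 5, 2, 2)
    13: (5, 8, 6, 1, 1)
    14: (5, 8, 6, 1, 1)
    15: (2, 4, 10, 5, 2)
    16: (7, 3, 1, 2, 2)
    17: (1, 5, 5, 2, 2)
    18: (5, 8, 6, 1, 1)
    19: (1, 5, 5, 2, 2)
    20: (4, 5, 7, 0, 2)
    21: (4, 5, 7, 0, 2)

5 distinct reps among the 21 weights ⇒ 5 W_29-linkage classes:

[[1, 2, 6, 15], [3, 4, 5, 20, 21], [7, 9, 12, 17, 19], [8, 11, 16], [10, 13, 14, 18]]


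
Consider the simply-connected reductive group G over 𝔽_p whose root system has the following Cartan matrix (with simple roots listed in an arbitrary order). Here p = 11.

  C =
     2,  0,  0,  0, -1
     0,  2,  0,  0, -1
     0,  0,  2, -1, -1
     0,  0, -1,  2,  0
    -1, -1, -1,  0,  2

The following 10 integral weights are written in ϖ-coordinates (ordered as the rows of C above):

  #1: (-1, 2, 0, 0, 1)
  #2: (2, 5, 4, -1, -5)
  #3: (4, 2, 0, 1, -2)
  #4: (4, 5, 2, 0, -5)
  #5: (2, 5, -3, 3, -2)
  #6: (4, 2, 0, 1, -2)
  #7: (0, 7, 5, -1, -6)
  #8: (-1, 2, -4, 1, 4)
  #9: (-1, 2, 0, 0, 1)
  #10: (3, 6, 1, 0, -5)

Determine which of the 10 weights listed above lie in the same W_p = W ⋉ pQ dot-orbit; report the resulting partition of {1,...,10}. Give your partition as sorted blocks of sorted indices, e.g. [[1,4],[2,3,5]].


D_5 Cartan matrix, 5 simple roots permuted; ρ=(1,1,1,1,1).

Alcove-folded reps (p=11, 10 weights, presented ϖ-order):

  λ_1+ρ ↦ (0, 3, 1, 1, 2);  λ_2+ρ ↦ (1, 2, 1, 0, 3);  λ_3+ρ ↦ (4, 2, 0, 2, 1);  λ_4+ρ ↦ (1, 2, 1, 0, 3);  λ_5+ρ ↦ (0, 3, 1, 1, 2);  λ_6+ρ ↦ (4, 2, 0, 2, 1);  λ_7+ρ ↦ (4, 3, 1, 0, 1);  λ_8+ρ ↦ (0, 3, 1, 1, 2);  λ_9+ρ ↦ (0, 3, 1, 1, 2);  λ_10+ρ ↦ (0, 3, 1, 1, 2)

4 distinct reps among the 10 weights ⇒ 4 W_11-linkage classes:

[[1, 5, 8, 9, 10], [2, 4], [3, 6], [7]]


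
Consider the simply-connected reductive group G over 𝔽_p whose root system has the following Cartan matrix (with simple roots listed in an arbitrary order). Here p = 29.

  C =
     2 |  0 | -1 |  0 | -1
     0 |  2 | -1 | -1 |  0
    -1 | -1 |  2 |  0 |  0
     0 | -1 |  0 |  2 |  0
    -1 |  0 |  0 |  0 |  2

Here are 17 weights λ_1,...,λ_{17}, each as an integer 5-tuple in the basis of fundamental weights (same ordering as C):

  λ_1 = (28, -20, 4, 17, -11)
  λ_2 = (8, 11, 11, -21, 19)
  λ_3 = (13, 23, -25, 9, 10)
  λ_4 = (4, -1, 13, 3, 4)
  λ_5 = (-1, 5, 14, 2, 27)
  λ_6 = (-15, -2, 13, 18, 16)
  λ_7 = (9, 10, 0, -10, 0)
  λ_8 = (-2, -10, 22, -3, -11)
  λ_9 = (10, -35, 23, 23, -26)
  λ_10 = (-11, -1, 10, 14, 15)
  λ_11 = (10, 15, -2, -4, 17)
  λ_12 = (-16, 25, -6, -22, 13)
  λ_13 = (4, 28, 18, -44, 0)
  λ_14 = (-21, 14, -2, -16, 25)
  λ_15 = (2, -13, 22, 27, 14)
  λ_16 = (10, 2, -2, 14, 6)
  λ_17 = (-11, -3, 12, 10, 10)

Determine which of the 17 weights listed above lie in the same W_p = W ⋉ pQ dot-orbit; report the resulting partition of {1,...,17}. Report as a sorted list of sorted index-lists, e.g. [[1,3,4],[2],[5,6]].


Dynkin diagram of C (from the 8 off-diagonal −1 entries): A_5.

Each λ_j+ρ reduced to Ā_29; 5-tuples below use C's row order:

  [1] (5, 0, 14, 4, 5) · [2] (5, 4, 0, 8, 4) · [3] (5, 0, 14, 4, 5) · [4] (5, 0, 14, 4, 5) · [5] (0, 14, 1, 6, 5) · [6] (10, 0, 1, 12, 3) · [7] (10, 2, 1, 9, 1) · [8] (10, 2, 1, 9, 1) · [9] (5, 0, 14, 4, 5) · [10] (10, 0, 1, 12, 3) · [11] (10, 0, 1, 12, 3) · [12] (0, 14, 1, 6, 5) · [13] (5, 0, 14, 4, 5) · [14] (0, 14, 1, 6, 5) · [15] (10, 0, 1, 12, 3) · [16] (10, 2, 1, 9, 1) · [17] (10, 2, 1, 9, 1)

These 17 weights hit 5 W_29-dot-orbits; sizes (5, 1, 3, 4, 4):

[[1, 3, 4, 9, 13], [2], [5, 12, 14], [6, 10, 11, 15], [7, 8, 16, 17]]


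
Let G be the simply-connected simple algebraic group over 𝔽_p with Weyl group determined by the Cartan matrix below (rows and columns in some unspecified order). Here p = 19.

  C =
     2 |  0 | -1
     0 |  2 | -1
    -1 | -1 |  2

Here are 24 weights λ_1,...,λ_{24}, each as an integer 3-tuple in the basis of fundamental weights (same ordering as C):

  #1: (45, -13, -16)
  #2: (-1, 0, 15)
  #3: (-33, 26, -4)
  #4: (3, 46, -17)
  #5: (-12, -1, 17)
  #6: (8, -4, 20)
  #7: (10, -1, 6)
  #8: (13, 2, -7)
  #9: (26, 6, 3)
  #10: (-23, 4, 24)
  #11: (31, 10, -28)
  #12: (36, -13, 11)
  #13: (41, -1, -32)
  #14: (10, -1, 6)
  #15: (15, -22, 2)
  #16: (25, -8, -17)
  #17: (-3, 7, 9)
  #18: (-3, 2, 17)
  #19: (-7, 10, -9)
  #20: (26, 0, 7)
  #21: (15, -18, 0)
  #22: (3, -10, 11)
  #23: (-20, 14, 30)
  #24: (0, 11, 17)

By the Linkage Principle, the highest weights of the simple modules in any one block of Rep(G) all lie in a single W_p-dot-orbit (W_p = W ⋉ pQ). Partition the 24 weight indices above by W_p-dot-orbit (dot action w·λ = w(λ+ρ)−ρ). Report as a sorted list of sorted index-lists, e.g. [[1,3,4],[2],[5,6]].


Type A_3, rank 3, |W|=24; reorder rows/cols to standard.

Folding the 24 weights λ_j+ρ into Ā_19 (reps in the given 3-coord order):

  1: (0, 4, 8) · 2: (0, 1, 16) · 3: (8, 3, 3) · 4: (4, 9, 3) · 5: (11, 0, 7) · 6: (2, 8, 8) · 7: (11, 0, 7) · 8: (8, 3, 3) · 9: (0, 4, 8) · 10: (8, 3, 3) · 11: (8, 3, 3) · 12: (11, 0, 7) · 13: (0, 4, 8) · 14: (11, 0, 7) · 15: (0, 1, 16) · 16: (4, 9, 3) · 17: (2, 8, 8) · 18: (0, 1, 16) · 19: (8, 3, 3) · 20: (2, 8, 8) · 21: (0, 1, 16) · 22: (4, 9, 3) · 23: (0, 4, 8) · 24: (11, 0, 7)

Linkage partition of the 24 weights (6 classes, p=19):

[[1, 9, 13, 23], [2, 15, 18, 21], [3, 8, 10, 11, 19], [4, 16, 22], [5, 7, 12, 14, 24], [6, 17, 20]]


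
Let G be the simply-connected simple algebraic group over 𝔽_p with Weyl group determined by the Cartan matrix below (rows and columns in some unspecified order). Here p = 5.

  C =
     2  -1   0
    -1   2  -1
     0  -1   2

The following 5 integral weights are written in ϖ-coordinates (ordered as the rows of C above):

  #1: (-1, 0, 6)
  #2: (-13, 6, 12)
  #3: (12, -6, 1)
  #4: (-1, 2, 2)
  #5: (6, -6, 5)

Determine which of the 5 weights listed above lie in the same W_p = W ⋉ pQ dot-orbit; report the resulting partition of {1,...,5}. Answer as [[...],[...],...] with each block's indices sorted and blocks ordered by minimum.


A_3 Cartan matrix, 3 simple roots permuted; ρ=(1,1,1).

W_5-reps of the 5 weights in Ā_5 (same 3-coord order as C):

    [1] (1, 2, 2)
    [2] (3, 0, 2)
    [3] (3, 0, 2)
    [4] (1, 2, 2)
    [5] (1, 2, 2)

Linkage partition of the 5 weights (2 classes, p=5):

[[1, 4, 5], [2, 3]]


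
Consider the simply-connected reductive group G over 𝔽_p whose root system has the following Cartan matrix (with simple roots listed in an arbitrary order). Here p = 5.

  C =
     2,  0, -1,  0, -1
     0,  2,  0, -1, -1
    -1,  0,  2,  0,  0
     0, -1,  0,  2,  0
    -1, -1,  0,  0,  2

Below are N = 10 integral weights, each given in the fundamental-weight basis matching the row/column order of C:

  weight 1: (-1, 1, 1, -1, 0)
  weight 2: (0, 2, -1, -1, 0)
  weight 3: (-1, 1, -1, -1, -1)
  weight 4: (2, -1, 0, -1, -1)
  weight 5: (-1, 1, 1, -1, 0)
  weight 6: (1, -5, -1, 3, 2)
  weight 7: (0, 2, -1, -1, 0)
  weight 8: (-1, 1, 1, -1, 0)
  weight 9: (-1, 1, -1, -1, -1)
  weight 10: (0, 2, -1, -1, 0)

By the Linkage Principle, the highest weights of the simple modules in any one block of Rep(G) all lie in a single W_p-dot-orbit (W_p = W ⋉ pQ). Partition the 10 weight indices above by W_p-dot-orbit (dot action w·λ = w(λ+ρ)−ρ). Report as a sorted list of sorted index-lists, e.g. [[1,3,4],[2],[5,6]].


Root system A_5: the 5×5 matrix C matches after relabeling.

Folding the 10 weights λ_j+ρ into Ā_5 (reps in the given 5-coord order):

  λ_1 → (0, 2, 2, 0, 1);  λ_2 → (1, 3, 0, 0, 1);  λ_3 → (0, 2, 0, 0, 0);  λ_4 → (3, 0, 1, 0, 0);  λ_5 → (0, 2, 2, 0, 1);  λ_6 → (1, 3, 0, 0, 1);  λ_7 → (1, 3, 0, 0, 1);  λ_8 → (0, 2, 2, 0, 1);  λ_9 → (0, 2, 0, 0, 0);  λ_10 → (1, 3, 0, 0, 1)

The 10 indices split into 4 linkage classes (same alcove rep ⇔ same W_5-dot-orbit):

[[1, 5, 8], [2, 6, 7, 10], [3, 9], [4]]


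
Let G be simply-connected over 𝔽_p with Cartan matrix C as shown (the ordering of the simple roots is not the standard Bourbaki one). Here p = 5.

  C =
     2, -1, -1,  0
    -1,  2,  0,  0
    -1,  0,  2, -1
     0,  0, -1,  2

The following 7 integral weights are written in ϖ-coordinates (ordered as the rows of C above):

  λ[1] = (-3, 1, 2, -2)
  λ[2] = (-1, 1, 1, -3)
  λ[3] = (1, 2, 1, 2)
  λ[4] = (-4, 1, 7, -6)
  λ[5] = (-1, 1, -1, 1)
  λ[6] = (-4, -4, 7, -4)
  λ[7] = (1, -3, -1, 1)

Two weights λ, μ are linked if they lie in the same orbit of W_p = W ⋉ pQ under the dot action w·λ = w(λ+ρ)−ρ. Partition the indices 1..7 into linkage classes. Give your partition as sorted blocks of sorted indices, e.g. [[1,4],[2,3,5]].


C ↔ A_4 under row/col permutation; |W(A_4)| = 120.

Folding the 7 weights λ_j+ρ into Ā_5 (reps in the given 4-coord order):

    [1] (2, 0, 0, 1)
    [2] (0, 2, 0, 2)
    [3] (0, 2, 0, 2)
    [4] (0, 2, 0, 2)
    [5] (0, 2, 0, 2)
    [6] (2, 0, 0, 1)
    [7] (0, 2, 0, 2)

These 7 weights hit 2 W_5-dot-orbits; sizes (2, 5):

[[1, 6], [2, 3, 4, 5, 7]]


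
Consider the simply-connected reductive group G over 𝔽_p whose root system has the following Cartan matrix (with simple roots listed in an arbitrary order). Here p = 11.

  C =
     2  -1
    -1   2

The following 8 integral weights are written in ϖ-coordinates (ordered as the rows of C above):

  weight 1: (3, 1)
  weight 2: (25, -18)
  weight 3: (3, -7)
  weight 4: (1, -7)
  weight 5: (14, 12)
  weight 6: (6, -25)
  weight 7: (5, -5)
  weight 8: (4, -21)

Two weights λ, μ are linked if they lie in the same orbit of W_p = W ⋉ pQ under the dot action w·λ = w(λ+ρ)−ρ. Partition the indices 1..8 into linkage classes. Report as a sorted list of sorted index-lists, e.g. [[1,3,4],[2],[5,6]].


Root system A_2: the 2×2 matrix C matches after relabeling.

Alcove-folded reps (p=11, 8 weights, presented ϖ-order):

    1: (4, 2)
    2: (2, 4)
    3: (2, 4)
    4: (4, 2)
    5: (4, 2)
    6: (2, 4)
    7: (2, 4)
    8: (2, 4)

Partition of {1..8} into 2 W_11-dot-orbits:

[[1, 4, 5], [2, 3, 6, 7, 8]]


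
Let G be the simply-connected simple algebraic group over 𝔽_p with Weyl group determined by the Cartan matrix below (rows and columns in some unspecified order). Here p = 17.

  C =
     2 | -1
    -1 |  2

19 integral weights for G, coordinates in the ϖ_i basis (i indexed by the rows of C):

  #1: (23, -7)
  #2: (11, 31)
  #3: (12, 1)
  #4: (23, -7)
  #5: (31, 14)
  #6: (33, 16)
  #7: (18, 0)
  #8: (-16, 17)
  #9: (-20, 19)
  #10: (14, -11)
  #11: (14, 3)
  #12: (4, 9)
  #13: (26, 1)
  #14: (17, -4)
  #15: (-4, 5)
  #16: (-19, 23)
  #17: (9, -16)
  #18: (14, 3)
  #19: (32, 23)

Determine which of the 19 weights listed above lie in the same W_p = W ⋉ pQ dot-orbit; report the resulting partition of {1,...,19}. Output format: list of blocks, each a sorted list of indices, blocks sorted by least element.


A_2 Cartan matrix, 2 simple roots permuted; ρ=(1,1).

W_17-reps of the 19 weights in Ā_17 (same 2-coord order as C):

  [1] (10, 1)
  [2] (5, 10)
  [3] (13, 2)
  [4] (10, 1)
  [5] (13, 2)
  [6] (17, 0)
  [7] (14, 2)
  [8] (14, 2)
  [9] (14, 2)
  [10] (5, 10)
  [11] (13, 2)
  [12] (5, 10)
  [13] (5, 10)
  [14] (14, 2)
  [15] (3, 3)
  [16] (10, 1)
  [17] (5, 10)
  [18] (13, 2)
  [19] (10, 1)

These 19 weights hit 6 W_17-dot-orbits; sizes (4, 5, 4, 1, 4, 1):

[[1, 4, 16, 19], [2, 10, 12, 13, 17], [3, 5, 11, 18], [6], [7, 8, 9, 14], [15]]


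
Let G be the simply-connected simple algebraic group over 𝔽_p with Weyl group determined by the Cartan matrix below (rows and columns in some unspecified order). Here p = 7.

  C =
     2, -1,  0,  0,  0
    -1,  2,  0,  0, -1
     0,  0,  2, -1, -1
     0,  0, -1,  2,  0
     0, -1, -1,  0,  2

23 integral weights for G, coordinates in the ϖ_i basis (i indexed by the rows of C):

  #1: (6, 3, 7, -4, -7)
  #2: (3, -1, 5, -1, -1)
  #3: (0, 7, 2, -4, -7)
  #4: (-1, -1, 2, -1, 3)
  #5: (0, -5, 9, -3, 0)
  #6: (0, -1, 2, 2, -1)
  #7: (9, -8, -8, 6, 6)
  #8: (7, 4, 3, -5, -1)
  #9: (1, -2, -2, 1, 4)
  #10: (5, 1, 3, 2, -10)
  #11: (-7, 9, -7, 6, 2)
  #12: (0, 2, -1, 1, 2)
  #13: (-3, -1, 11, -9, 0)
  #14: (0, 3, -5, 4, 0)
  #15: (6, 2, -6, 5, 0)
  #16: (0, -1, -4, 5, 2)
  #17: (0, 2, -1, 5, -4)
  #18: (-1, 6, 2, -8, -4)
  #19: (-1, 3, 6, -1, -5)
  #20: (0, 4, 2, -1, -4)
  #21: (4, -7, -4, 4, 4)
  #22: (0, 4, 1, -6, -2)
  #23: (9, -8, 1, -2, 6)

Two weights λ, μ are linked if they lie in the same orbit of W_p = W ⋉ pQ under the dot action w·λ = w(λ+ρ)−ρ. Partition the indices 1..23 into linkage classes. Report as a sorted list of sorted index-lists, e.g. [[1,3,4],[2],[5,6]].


C ↔ A_5 under row/col permutation; |W(A_5)| = 720.

Each λ_j+ρ reduced to Ā_7; 5-tuples below use C's row order:

  [1] (1, 1, 3, 1, 0);  [2] (1, 0, 3, 3, 0);  [3] (1, 1, 3, 1, 0);  [4] (0, 0, 3, 0, 4);  [5] (1, 1, 3, 1, 0);  [6] (1, 0, 3, 3, 0);  [7] (0, 0, 3, 0, 4);  [8] (1, 2, 0, 0, 3);  [9] (1, 1, 1, 1, 3);  [10] (1, 2, 0, 0, 3);  [11] (1, 0, 3, 3, 0);  [12] (1, 2, 0, 0, 3);  [13] (1, 1, 1, 1, 3);  [14] (1, 1, 1, 1, 3);  [15] (1, 1, 3, 1, 0);  [16] (1, 0, 3, 3, 0);  [17] (1, 0, 3, 3, 0);  [18] (0, 0, 3, 0, 4);  [19] (0, 0, 3, 0, 4);  [20] (1, 2, 0, 0, 3);  [21] (1, 1, 1, 1, 3);  [22] (1, 1, 1, 1, 3);  [23] (1, 2, 0, 0, 3)

Linkage partition of the 23 weights (5 classes, p=7):

[[1, 3, 5, 15], [2, 6, 11, 16, 17], [4, 7, 18, 19], [8, 10, 12, 20, 23], [9, 13, 14, 21, 22]]


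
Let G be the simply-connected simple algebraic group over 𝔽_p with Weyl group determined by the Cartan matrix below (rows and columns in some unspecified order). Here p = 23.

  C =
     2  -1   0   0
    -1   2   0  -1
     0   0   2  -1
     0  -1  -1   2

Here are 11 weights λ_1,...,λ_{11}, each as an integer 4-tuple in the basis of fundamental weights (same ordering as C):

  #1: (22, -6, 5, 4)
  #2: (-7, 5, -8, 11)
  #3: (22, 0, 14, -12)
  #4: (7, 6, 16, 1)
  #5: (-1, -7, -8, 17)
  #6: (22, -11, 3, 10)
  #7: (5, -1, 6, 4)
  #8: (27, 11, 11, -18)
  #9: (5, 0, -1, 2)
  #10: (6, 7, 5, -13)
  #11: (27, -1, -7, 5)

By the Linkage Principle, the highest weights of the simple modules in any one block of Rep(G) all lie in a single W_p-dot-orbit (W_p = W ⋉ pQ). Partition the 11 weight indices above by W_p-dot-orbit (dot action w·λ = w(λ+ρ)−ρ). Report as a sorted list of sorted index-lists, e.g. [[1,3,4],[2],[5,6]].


Type A_4, rank 4, |W|=120; reorder rows/cols to standard.

λ_j+ρ reflected into Ā_23 (⟨·,θ^∨⟩≤23); 4-tuples as given:

  λ_1 → (12, 5, 0, 0);  λ_2 → (6, 0, 7, 5);  λ_3 → (8, 10, 1, 0);  λ_4 → (3, 4, 6, 2);  λ_5 → (6, 0, 7, 5);  λ_6 → (8, 10, 1, 0);  λ_7 → (6, 0, 7, 5);  λ_8 → (6, 0, 7, 5);  λ_9 → (6, 1, 0, 3);  λ_10 → (3, 4, 6, 2);  λ_11 → (12, 5, 0, 0)

5 distinct reps among the 11 weights ⇒ 5 W_23-linkage classes:

[[1, 11], [2, 5, 7, 8], [3, 6], [4, 10], [9]]


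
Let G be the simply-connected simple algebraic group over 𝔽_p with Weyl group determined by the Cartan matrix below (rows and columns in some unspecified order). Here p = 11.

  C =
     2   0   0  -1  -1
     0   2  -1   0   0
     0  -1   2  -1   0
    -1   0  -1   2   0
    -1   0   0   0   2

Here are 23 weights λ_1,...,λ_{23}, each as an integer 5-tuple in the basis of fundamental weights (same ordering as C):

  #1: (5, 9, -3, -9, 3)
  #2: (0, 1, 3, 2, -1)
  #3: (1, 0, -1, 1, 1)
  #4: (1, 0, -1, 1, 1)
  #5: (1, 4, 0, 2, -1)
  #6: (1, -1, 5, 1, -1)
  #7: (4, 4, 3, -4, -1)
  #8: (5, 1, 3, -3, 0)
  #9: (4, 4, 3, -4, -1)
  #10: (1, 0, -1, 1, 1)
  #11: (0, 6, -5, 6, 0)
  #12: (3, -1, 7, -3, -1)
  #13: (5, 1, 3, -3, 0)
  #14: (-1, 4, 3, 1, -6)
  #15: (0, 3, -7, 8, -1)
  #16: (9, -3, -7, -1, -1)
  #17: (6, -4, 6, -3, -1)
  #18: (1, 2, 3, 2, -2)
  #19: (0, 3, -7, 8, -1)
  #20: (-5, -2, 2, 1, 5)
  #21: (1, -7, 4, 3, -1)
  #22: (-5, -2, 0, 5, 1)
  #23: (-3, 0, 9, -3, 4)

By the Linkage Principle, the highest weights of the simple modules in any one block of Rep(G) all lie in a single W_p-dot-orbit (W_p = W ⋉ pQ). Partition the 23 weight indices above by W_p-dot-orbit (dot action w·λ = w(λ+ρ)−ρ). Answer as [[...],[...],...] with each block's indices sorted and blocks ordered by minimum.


A_5 Cartan matrix, 5 simple roots permuted; ρ=(1,1,1,1,1).

Alcove-folded reps (p=11, 23 weights, presented ϖ-order):

  1: (2, 0, 6, 2, 0) · 2: (1, 2, 4, 3, 0) · 3: (2, 1, 0, 2, 2) · 4: (2, 1, 0, 2, 2) · 5: (2, 5, 1, 3, 0) · 6: (2, 0, 6, 2, 0) · 7: (2, 5, 1, 3, 0) · 8: (4, 2, 2, 2, 1) · 9: (2, 5, 1, 3, 0) · 10: (2, 1, 0, 2, 2) · 11: (1, 2, 4, 3, 0) · 12: (2, 0, 6, 2, 0) · 13: (4, 2, 2, 2, 1) · 14: (2, 5, 1, 3, 0) · 15: (1, 2, 4, 3, 0) · 16: (2, 0, 6, 2, 0) · 17: (4, 2, 2, 2, 1) · 18: (1, 2, 4, 3, 0) · 19: (1, 2, 4, 3, 0) · 20: (2, 1, 0, 2, 2) · 21: (2, 5, 1, 3, 0) · 22: (2, 1, 0, 2, 2) · 23: (2, 0, 6, 2, 0)

Grouping the 23 weights by Ā_11-representative: 5 linkage classes.

[[1, 6, 12, 16, 23], [2, 11, 15, 18, 19], [3, 4, 10, 20, 22], [5, 7, 9, 14, 21], [8, 13, 17]]


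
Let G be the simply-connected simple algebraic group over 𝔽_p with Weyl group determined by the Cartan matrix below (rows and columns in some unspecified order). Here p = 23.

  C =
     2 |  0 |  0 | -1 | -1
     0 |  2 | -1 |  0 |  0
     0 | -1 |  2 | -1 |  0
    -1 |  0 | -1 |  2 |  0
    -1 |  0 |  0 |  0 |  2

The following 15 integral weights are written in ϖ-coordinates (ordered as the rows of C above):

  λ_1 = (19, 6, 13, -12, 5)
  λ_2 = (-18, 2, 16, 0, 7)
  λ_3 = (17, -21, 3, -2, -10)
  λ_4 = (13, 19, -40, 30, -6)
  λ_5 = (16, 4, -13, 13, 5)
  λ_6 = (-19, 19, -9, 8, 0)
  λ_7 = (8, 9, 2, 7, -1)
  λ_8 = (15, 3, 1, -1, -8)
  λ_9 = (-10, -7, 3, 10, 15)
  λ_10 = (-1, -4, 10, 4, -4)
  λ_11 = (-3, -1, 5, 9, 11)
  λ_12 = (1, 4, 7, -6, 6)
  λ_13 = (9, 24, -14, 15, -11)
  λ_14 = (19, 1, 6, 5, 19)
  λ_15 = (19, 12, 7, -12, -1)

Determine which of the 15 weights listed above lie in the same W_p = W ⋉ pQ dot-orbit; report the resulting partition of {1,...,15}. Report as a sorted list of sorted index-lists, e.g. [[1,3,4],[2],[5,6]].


A_5 Cartan matrix, 5 simple roots permuted; ρ=(1,1,1,1,1).

Each λ_j+ρ reduced to Ā_23; 5-tuples below use C's row order:

  λ_1+ρ ↦ (2, 3, 3, 8, 7)
  λ_2+ρ ↦ (8, 3, 1, 8, 1)
  λ_3+ρ ↦ (8, 3, 1, 8, 1)
  λ_4+ρ ↦ (8, 3, 1, 8, 1)
  λ_5+ρ ↦ (9, 4, 2, 0, 7)
  λ_6+ρ ↦ (8, 3, 1, 8, 1)
  λ_7+ρ ↦ (2, 3, 3, 8, 7)
  λ_8+ρ ↦ (9, 4, 2, 0, 7)
  λ_9+ρ ↦ (9, 4, 2, 0, 7)
  λ_10+ρ ↦ (3, 3, 8, 2, 0)
  λ_11+ρ ↦ (2, 3, 3, 8, 7)
  λ_12+ρ ↦ (3, 5, 3, 2, 4)
  λ_13+ρ ↦ (3, 3, 8, 2, 0)
  λ_14+ρ ↦ (2, 3, 3, 8, 7)
  λ_15+ρ ↦ (2, 3, 3, 8, 7)

These 15 weights hit 5 W_23-dot-orbits; sizes (5, 4, 3, 2, 1):

[[1, 7, 11, 14, 15], [2, 3, 4, 6], [5, 8, 9], [10, 13], [12]]
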